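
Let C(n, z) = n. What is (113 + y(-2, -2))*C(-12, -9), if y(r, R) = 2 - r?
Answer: -1404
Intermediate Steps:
(113 + y(-2, -2))*C(-12, -9) = (113 + (2 - 1*(-2)))*(-12) = (113 + (2 + 2))*(-12) = (113 + 4)*(-12) = 117*(-12) = -1404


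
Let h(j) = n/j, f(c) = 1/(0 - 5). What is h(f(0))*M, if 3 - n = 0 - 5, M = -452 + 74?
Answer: 15120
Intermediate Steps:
M = -378
n = 8 (n = 3 - (0 - 5) = 3 - 1*(-5) = 3 + 5 = 8)
f(c) = -⅕ (f(c) = 1/(-5) = -⅕)
h(j) = 8/j
h(f(0))*M = (8/(-⅕))*(-378) = (8*(-5))*(-378) = -40*(-378) = 15120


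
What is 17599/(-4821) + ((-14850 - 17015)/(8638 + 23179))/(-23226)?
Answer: -1445020477377/395847832898 ≈ -3.6504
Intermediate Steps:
17599/(-4821) + ((-14850 - 17015)/(8638 + 23179))/(-23226) = 17599*(-1/4821) - 31865/31817*(-1/23226) = -17599/4821 - 31865*1/31817*(-1/23226) = -17599/4821 - 31865/31817*(-1/23226) = -17599/4821 + 31865/738981642 = -1445020477377/395847832898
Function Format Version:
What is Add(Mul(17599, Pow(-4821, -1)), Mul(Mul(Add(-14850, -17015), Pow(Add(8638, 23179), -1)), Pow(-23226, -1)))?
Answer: Rational(-1445020477377, 395847832898) ≈ -3.6504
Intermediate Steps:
Add(Mul(17599, Pow(-4821, -1)), Mul(Mul(Add(-14850, -17015), Pow(Add(8638, 23179), -1)), Pow(-23226, -1))) = Add(Mul(17599, Rational(-1, 4821)), Mul(Mul(-31865, Pow(31817, -1)), Rational(-1, 23226))) = Add(Rational(-17599, 4821), Mul(Mul(-31865, Rational(1, 31817)), Rational(-1, 23226))) = Add(Rational(-17599, 4821), Mul(Rational(-31865, 31817), Rational(-1, 23226))) = Add(Rational(-17599, 4821), Rational(31865, 738981642)) = Rational(-1445020477377, 395847832898)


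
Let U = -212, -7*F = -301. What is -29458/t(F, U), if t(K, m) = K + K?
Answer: -14729/43 ≈ -342.53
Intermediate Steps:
F = 43 (F = -⅐*(-301) = 43)
t(K, m) = 2*K
-29458/t(F, U) = -29458/(2*43) = -29458/86 = -29458*1/86 = -14729/43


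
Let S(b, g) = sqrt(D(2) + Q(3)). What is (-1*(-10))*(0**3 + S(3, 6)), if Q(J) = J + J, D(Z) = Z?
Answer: 20*sqrt(2) ≈ 28.284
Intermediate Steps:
Q(J) = 2*J
S(b, g) = 2*sqrt(2) (S(b, g) = sqrt(2 + 2*3) = sqrt(2 + 6) = sqrt(8) = 2*sqrt(2))
(-1*(-10))*(0**3 + S(3, 6)) = (-1*(-10))*(0**3 + 2*sqrt(2)) = 10*(0 + 2*sqrt(2)) = 10*(2*sqrt(2)) = 20*sqrt(2)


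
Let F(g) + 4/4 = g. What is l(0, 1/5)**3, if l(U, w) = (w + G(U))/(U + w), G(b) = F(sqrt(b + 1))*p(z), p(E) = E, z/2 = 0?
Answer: 1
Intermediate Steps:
z = 0 (z = 2*0 = 0)
F(g) = -1 + g
G(b) = 0 (G(b) = (-1 + sqrt(b + 1))*0 = (-1 + sqrt(1 + b))*0 = 0)
l(U, w) = w/(U + w) (l(U, w) = (w + 0)/(U + w) = w/(U + w))
l(0, 1/5)**3 = ((1/5)/(0 + 1/5))**3 = ((1*(1/5))/(0 + 1*(1/5)))**3 = (1/(5*(0 + 1/5)))**3 = (1/(5*(1/5)))**3 = ((1/5)*5)**3 = 1**3 = 1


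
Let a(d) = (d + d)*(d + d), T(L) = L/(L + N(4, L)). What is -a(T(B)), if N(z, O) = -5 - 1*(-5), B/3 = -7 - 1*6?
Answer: -4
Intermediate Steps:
B = -39 (B = 3*(-7 - 1*6) = 3*(-7 - 6) = 3*(-13) = -39)
N(z, O) = 0 (N(z, O) = -5 + 5 = 0)
T(L) = 1 (T(L) = L/(L + 0) = L/L = 1)
a(d) = 4*d² (a(d) = (2*d)*(2*d) = 4*d²)
-a(T(B)) = -4*1² = -4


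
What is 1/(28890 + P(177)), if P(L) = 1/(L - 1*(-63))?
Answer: 240/6933601 ≈ 3.4614e-5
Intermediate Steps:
P(L) = 1/(63 + L) (P(L) = 1/(L + 63) = 1/(63 + L))
1/(28890 + P(177)) = 1/(28890 + 1/(63 + 177)) = 1/(28890 + 1/240) = 1/(6933601/240) = 240/6933601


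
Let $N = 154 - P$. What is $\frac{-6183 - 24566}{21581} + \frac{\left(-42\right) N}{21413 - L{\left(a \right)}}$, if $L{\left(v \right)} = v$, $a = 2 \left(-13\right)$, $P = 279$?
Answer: $- \frac{545927561}{462675059} \approx -1.1799$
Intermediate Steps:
$a = -26$
$N = -125$ ($N = 154 - 279 = -125$)
$\frac{-6183 - 24566}{21581} + \frac{\left(-42\right) N}{21413 - L{\left(a \right)}} = \frac{-6183 - 24566}{21581} + \frac{\left(-42\right) \left(-125\right)}{21413 - -26} = \left(-6183 - 24566\right) \frac{1}{21581} + \frac{5250}{21413 + 26} = \left(-30749\right) \frac{1}{21581} + \frac{5250}{21439} = - \frac{30749}{21581} + 5250 \cdot \frac{1}{21439} = - \frac{30749}{21581} + \frac{5250}{21439} = - \frac{545927561}{462675059}$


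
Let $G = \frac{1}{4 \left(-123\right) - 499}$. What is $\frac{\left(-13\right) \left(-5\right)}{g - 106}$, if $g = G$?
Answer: $- \frac{64415}{105047} \approx -0.6132$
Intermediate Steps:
$G = - \frac{1}{991}$ ($G = \frac{1}{-492 - 499} = \frac{1}{-991} = - \frac{1}{991} \approx -0.0010091$)
$g = - \frac{1}{991} \approx -0.0010091$
$\frac{\left(-13\right) \left(-5\right)}{g - 106} = \frac{\left(-13\right) \left(-5\right)}{- \frac{1}{991} - 106} = \frac{65}{- \frac{1}{991} - 106} = \frac{65}{- \frac{105047}{991}} = 65 \left(- \frac{991}{105047}\right) = - \frac{64415}{105047}$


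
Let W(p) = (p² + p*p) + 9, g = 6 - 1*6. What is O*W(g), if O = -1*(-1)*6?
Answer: 54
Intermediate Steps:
O = 6 (O = 1*6 = 6)
g = 0 (g = 6 - 6 = 0)
W(p) = 9 + 2*p² (W(p) = (p² + p²) + 9 = 2*p² + 9 = 9 + 2*p²)
O*W(g) = 6*(9 + 2*0²) = 6*(9 + 2*0) = 6*(9 + 0) = 6*9 = 54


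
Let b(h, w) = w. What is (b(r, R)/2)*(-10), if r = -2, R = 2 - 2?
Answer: 0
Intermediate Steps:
R = 0
(b(r, R)/2)*(-10) = (0/2)*(-10) = ((½)*0)*(-10) = 0*(-10) = 0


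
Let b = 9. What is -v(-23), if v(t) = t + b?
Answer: 14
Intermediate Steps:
v(t) = 9 + t (v(t) = t + 9 = 9 + t)
-v(-23) = -(9 - 23) = -1*(-14) = 14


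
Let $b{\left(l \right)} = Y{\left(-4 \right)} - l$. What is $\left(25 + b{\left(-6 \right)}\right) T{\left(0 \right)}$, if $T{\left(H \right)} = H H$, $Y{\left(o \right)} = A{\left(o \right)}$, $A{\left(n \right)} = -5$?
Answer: $0$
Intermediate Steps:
$Y{\left(o \right)} = -5$
$T{\left(H \right)} = H^{2}$
$b{\left(l \right)} = -5 - l$
$\left(25 + b{\left(-6 \right)}\right) T{\left(0 \right)} = \left(25 - -1\right) 0^{2} = \left(25 + \left(-5 + 6\right)\right) 0 = \left(25 + 1\right) 0 = 26 \cdot 0 = 0$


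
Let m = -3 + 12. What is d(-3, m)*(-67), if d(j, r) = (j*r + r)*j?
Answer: -3618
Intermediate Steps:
m = 9
d(j, r) = j*(r + j*r) (d(j, r) = (r + j*r)*j = j*(r + j*r))
d(-3, m)*(-67) = -3*9*(1 - 3)*(-67) = -3*9*(-2)*(-67) = 54*(-67) = -3618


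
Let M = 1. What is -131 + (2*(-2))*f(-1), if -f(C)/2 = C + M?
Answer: -131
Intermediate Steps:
f(C) = -2 - 2*C (f(C) = -2*(C + 1) = -2*(1 + C) = -2 - 2*C)
-131 + (2*(-2))*f(-1) = -131 + (2*(-2))*(-2 - 2*(-1)) = -131 - 4*(-2 + 2) = -131 - 4*0 = -131 + 0 = -131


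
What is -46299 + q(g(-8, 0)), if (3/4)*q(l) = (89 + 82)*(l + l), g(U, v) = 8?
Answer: -42651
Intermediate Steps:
q(l) = 456*l (q(l) = 4*((89 + 82)*(l + l))/3 = 4*(171*(2*l))/3 = 4*(342*l)/3 = 456*l)
-46299 + q(g(-8, 0)) = -46299 + 456*8 = -46299 + 3648 = -42651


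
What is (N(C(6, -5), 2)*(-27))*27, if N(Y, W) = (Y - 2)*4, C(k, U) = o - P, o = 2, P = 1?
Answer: 2916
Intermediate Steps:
C(k, U) = 1 (C(k, U) = 2 - 1*1 = 2 - 1 = 1)
N(Y, W) = -8 + 4*Y (N(Y, W) = (-2 + Y)*4 = -8 + 4*Y)
(N(C(6, -5), 2)*(-27))*27 = ((-8 + 4*1)*(-27))*27 = ((-8 + 4)*(-27))*27 = -4*(-27)*27 = 108*27 = 2916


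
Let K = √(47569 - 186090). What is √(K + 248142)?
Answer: √(248142 + I*√138521) ≈ 498.14 + 0.374*I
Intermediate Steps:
K = I*√138521 (K = √(-138521) = I*√138521 ≈ 372.18*I)
√(K + 248142) = √(I*√138521 + 248142) = √(248142 + I*√138521)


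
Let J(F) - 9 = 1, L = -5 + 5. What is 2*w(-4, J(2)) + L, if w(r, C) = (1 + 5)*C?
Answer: 120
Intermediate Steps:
L = 0
J(F) = 10 (J(F) = 9 + 1 = 10)
w(r, C) = 6*C
2*w(-4, J(2)) + L = 2*(6*10) + 0 = 2*60 + 0 = 120 + 0 = 120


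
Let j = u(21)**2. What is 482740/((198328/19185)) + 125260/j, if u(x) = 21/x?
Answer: 8525983045/49582 ≈ 1.7196e+5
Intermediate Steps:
j = 1 (j = (21/21)**2 = (21*(1/21))**2 = 1**2 = 1)
482740/((198328/19185)) + 125260/j = 482740/((198328/19185)) + 125260/1 = 482740/((198328*(1/19185))) + 125260*1 = 482740/(198328/19185) + 125260 = 482740*(19185/198328) + 125260 = 2315341725/49582 + 125260 = 8525983045/49582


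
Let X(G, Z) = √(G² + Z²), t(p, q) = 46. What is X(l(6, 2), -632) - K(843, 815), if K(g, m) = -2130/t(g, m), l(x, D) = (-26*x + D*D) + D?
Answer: 1065/23 + 2*√105481 ≈ 695.86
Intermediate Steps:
l(x, D) = D + D² - 26*x (l(x, D) = (-26*x + D²) + D = (D² - 26*x) + D = D + D² - 26*x)
K(g, m) = -1065/23 (K(g, m) = -2130/46 = -2130*1/46 = -1065/23)
X(l(6, 2), -632) - K(843, 815) = √((2 + 2² - 26*6)² + (-632)²) - 1*(-1065/23) = √((2 + 4 - 156)² + 399424) + 1065/23 = √((-150)² + 399424) + 1065/23 = √(22500 + 399424) + 1065/23 = √421924 + 1065/23 = 2*√105481 + 1065/23 = 1065/23 + 2*√105481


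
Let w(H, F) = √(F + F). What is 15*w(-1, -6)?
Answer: 30*I*√3 ≈ 51.962*I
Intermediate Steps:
w(H, F) = √2*√F (w(H, F) = √(2*F) = √2*√F)
15*w(-1, -6) = 15*(√2*√(-6)) = 15*(√2*(I*√6)) = 15*(2*I*√3) = 30*I*√3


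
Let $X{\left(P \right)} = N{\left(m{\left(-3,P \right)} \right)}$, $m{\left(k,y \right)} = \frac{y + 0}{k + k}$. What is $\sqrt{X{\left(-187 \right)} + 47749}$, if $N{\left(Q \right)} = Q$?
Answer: $\frac{\sqrt{1720086}}{6} \approx 218.59$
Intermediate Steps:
$m{\left(k,y \right)} = \frac{y}{2 k}$
$X{\left(P \right)} = - \frac{P}{6}$ ($X{\left(P \right)} = \frac{P}{2 \left(-3\right)} = \frac{1}{2} P \left(- \frac{1}{3}\right) = - \frac{P}{6}$)
$\sqrt{X{\left(-187 \right)} + 47749} = \sqrt{\left(- \frac{1}{6}\right) \left(-187\right) + 47749} = \sqrt{\frac{187}{6} + 47749} = \sqrt{\frac{286681}{6}} = \frac{\sqrt{1720086}}{6}$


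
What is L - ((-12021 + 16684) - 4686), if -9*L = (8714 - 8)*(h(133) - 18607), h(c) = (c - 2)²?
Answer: 1398787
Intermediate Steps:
h(c) = (-2 + c)²
L = 1398764 (L = -(8714 - 8)*((-2 + 133)² - 18607)/9 = -2902*(131² - 18607)/3 = -2902*(17161 - 18607)/3 = -2902*(-1446)/3 = -⅑*(-12588876) = 1398764)
L - ((-12021 + 16684) - 4686) = 1398764 - ((-12021 + 16684) - 4686) = 1398764 - (4663 - 4686) = 1398764 - 1*(-23) = 1398764 + 23 = 1398787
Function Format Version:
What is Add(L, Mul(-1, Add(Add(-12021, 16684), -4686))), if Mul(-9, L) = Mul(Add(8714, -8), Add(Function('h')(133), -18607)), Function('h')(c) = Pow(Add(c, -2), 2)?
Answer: 1398787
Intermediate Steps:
Function('h')(c) = Pow(Add(-2, c), 2)
L = 1398764 (L = Mul(Rational(-1, 9), Mul(Add(8714, -8), Add(Pow(Add(-2, 133), 2), -18607))) = Mul(Rational(-1, 9), Mul(8706, Add(Pow(131, 2), -18607))) = Mul(Rational(-1, 9), Mul(8706, Add(17161, -18607))) = Mul(Rational(-1, 9), Mul(8706, -1446)) = Mul(Rational(-1, 9), -12588876) = 1398764)
Add(L, Mul(-1, Add(Add(-12021, 16684), -4686))) = Add(1398764, Mul(-1, Add(Add(-12021, 16684), -4686))) = Add(1398764, Mul(-1, Add(4663, -4686))) = Add(1398764, Mul(-1, -23)) = Add(1398764, 23) = 1398787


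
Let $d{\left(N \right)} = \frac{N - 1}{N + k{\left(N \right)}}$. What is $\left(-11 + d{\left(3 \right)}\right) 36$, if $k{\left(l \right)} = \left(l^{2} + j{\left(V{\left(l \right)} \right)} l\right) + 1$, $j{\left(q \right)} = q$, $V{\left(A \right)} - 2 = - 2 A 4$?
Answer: $- \frac{21060}{53} \approx -397.36$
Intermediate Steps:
$V{\left(A \right)} = 2 - 8 A$ ($V{\left(A \right)} = 2 + - 2 A 4 = 2 - 8 A$)
$k{\left(l \right)} = 1 + l^{2} + l \left(2 - 8 l\right)$ ($k{\left(l \right)} = \left(l^{2} + \left(2 - 8 l\right) l\right) + 1 = \left(l^{2} + l \left(2 - 8 l\right)\right) + 1 = 1 + l^{2} + l \left(2 - 8 l\right)$)
$d{\left(N \right)} = \frac{-1 + N}{1 - 7 N^{2} + 3 N}$ ($d{\left(N \right)} = \frac{N - 1}{N + \left(1 - 7 N^{2} + 2 N\right)} = \frac{-1 + N}{1 - 7 N^{2} + 3 N}$)
$\left(-11 + d{\left(3 \right)}\right) 36 = \left(-11 + \frac{1 - 3}{-1 - 9 + 7 \cdot 3^{2}}\right) 36 = \left(-11 + \frac{1 - 3}{-1 - 9 + 7 \cdot 9}\right) 36 = \left(-11 + \frac{1}{-1 - 9 + 63} \left(-2\right)\right) 36 = \left(-11 + \frac{1}{53} \left(-2\right)\right) 36 = \left(-11 - \frac{2}{53}\right) 36 = \left(- \frac{585}{53}\right) 36 = - \frac{21060}{53}$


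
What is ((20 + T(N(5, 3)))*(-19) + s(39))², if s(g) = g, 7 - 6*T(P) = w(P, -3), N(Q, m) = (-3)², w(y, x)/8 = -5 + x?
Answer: 11526025/36 ≈ 3.2017e+5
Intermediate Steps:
w(y, x) = -40 + 8*x (w(y, x) = 8*(-5 + x) = -40 + 8*x)
N(Q, m) = 9
T(P) = 71/6 (T(P) = 7/6 - (-40 + 8*(-3))/6 = 7/6 - (-40 - 24)/6 = 7/6 - ⅙*(-64) = 7/6 + 32/3 = 71/6)
((20 + T(N(5, 3)))*(-19) + s(39))² = ((20 + 71/6)*(-19) + 39)² = ((191/6)*(-19) + 39)² = (-3629/6 + 39)² = (-3395/6)² = 11526025/36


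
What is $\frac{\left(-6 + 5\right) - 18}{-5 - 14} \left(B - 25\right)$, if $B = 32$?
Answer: $7$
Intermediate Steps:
$\frac{\left(-6 + 5\right) - 18}{-5 - 14} \left(B - 25\right) = \frac{\left(-6 + 5\right) - 18}{-5 - 14} \left(32 - 25\right) = \frac{-1 - 18}{-19} \cdot 7 = \left(-19\right) \left(- \frac{1}{19}\right) 7 = 1 \cdot 7 = 7$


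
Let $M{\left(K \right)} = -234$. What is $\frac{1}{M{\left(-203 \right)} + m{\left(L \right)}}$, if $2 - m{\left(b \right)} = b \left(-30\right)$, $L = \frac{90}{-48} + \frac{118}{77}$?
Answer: $- \frac{308}{74621} \approx -0.0041275$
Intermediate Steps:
$L = - \frac{211}{616}$ ($L = 90 \left(- \frac{1}{48}\right) + 118 \cdot \frac{1}{77} = - \frac{15}{8} + \frac{118}{77} = - \frac{211}{616} \approx -0.34253$)
$m{\left(b \right)} = 2 + 30 b$ ($m{\left(b \right)} = 2 - b \left(-30\right) = 2 - - 30 b = 2 + 30 b$)
$\frac{1}{M{\left(-203 \right)} + m{\left(L \right)}} = \frac{1}{-234 + \left(2 + 30 \left(- \frac{211}{616}\right)\right)} = \frac{1}{-234 + \left(2 - \frac{3165}{308}\right)} = \frac{1}{-234 - \frac{2549}{308}} = \frac{1}{- \frac{74621}{308}} = - \frac{308}{74621}$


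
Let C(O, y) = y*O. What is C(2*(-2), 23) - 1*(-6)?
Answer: -86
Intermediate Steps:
C(O, y) = O*y
C(2*(-2), 23) - 1*(-6) = (2*(-2))*23 - 1*(-6) = -4*23 + 6 = -92 + 6 = -86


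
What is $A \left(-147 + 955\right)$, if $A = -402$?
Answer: $-324816$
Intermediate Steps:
$A \left(-147 + 955\right) = - 402 \left(-147 + 955\right) = \left(-402\right) 808 = -324816$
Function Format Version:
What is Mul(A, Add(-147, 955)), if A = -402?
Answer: -324816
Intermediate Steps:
Mul(A, Add(-147, 955)) = Mul(-402, Add(-147, 955)) = Mul(-402, 808) = -324816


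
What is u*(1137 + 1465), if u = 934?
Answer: 2430268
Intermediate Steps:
u*(1137 + 1465) = 934*(1137 + 1465) = 934*2602 = 2430268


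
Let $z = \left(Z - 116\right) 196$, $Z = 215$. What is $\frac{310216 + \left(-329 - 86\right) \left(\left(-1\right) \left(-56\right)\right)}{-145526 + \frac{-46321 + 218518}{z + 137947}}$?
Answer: $- \frac{45155960576}{22898489429} \approx -1.972$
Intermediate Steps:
$z = 19404$ ($z = \left(215 - 116\right) 196 = 99 \cdot 196 = 19404$)
$\frac{310216 + \left(-329 - 86\right) \left(\left(-1\right) \left(-56\right)\right)}{-145526 + \frac{-46321 + 218518}{z + 137947}} = \frac{310216 + \left(-329 - 86\right) \left(\left(-1\right) \left(-56\right)\right)}{-145526 + \frac{-46321 + 218518}{19404 + 137947}} = \frac{310216 - 23240}{-145526 + \frac{172197}{157351}} = \frac{310216 - 23240}{-145526 + 172197 \cdot \frac{1}{157351}} = \frac{286976}{-145526 + \frac{172197}{157351}} = \frac{286976}{- \frac{22898489429}{157351}} = 286976 \left(- \frac{157351}{22898489429}\right) = - \frac{45155960576}{22898489429}$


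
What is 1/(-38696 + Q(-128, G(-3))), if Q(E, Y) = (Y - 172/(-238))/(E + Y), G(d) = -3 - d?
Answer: -7616/294708779 ≈ -2.5842e-5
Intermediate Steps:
Q(E, Y) = (86/119 + Y)/(E + Y) (Q(E, Y) = (Y - 172*(-1/238))/(E + Y) = (Y + 86/119)/(E + Y) = (86/119 + Y)/(E + Y))
1/(-38696 + Q(-128, G(-3))) = 1/(-38696 + (86/119 + (-3 - 1*(-3)))/(-128 + (-3 - 1*(-3)))) = 1/(-38696 + (86/119 + (-3 + 3))/(-128 + (-3 + 3))) = 1/(-38696 + (86/119 + 0)/(-128 + 0)) = 1/(-38696 + (86/119)/(-128)) = 1/(-38696 - 1/128*86/119) = 1/(-38696 - 43/7616) = 1/(-294708779/7616) = -7616/294708779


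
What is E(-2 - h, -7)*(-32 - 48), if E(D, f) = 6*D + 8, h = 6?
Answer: 3200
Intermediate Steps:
E(D, f) = 8 + 6*D
E(-2 - h, -7)*(-32 - 48) = (8 + 6*(-2 - 1*6))*(-32 - 48) = (8 + 6*(-2 - 6))*(-80) = (8 + 6*(-8))*(-80) = (8 - 48)*(-80) = -40*(-80) = 3200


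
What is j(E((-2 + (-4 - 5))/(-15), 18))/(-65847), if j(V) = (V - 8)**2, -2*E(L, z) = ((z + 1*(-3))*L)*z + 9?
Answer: -49729/263388 ≈ -0.18881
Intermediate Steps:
E(L, z) = -9/2 - L*z*(-3 + z)/2 (E(L, z) = -(((z + 1*(-3))*L)*z + 9)/2 = -(((z - 3)*L)*z + 9)/2 = -(((-3 + z)*L)*z + 9)/2 = -((L*(-3 + z))*z + 9)/2 = -(L*z*(-3 + z) + 9)/2 = -(9 + L*z*(-3 + z))/2 = -9/2 - L*z*(-3 + z)/2)
j(V) = (-8 + V)**2
j(E((-2 + (-4 - 5))/(-15), 18))/(-65847) = (-8 + (-9/2 - 1/2*(-2 + (-4 - 5))/(-15)*18**2 + (3/2)*((-2 + (-4 - 5))/(-15))*18))**2/(-65847) = (-8 + (-9/2 - 1/2*(-2 - 9)*(-1/15)*324 + (3/2)*((-2 - 9)*(-1/15))*18))**2*(-1/65847) = (-8 + (-9/2 - 1/2*(-11*(-1/15))*324 + (3/2)*(-11*(-1/15))*18))**2*(-1/65847) = (-8 + (-9/2 - 1/2*11/15*324 + (3/2)*(11/15)*18))**2*(-1/65847) = (-8 + (-9/2 - 594/5 + 99/5))**2*(-1/65847) = (-8 - 207/2)**2*(-1/65847) = (-223/2)**2*(-1/65847) = (49729/4)*(-1/65847) = -49729/263388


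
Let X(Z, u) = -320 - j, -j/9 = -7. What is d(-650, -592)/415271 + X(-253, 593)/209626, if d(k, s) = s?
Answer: -283147385/87051598646 ≈ -0.0032526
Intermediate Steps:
j = 63 (j = -9*(-7) = 63)
X(Z, u) = -383 (X(Z, u) = -320 - 1*63 = -320 - 63 = -383)
d(-650, -592)/415271 + X(-253, 593)/209626 = -592/415271 - 383/209626 = -283147385/87051598646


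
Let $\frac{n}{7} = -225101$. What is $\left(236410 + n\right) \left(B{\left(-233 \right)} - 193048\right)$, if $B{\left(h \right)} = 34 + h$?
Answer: $258815127359$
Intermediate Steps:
$n = -1575707$ ($n = 7 \left(-225101\right) = -1575707$)
$\left(236410 + n\right) \left(B{\left(-233 \right)} - 193048\right) = \left(236410 - 1575707\right) \left(\left(34 - 233\right) - 193048\right) = - 1339297 \left(-199 - 193048\right) = \left(-1339297\right) \left(-193247\right) = 258815127359$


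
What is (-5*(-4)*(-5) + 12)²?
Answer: 7744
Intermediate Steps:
(-5*(-4)*(-5) + 12)² = (20*(-5) + 12)² = (-100 + 12)² = (-88)² = 7744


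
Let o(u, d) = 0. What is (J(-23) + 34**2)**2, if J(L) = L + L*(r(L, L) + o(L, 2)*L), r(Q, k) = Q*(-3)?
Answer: 206116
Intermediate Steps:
r(Q, k) = -3*Q
J(L) = L - 3*L**2 (J(L) = L + L*(-3*L + 0*L) = L + L*(-3*L + 0) = L + L*(-3*L) = L - 3*L**2)
(J(-23) + 34**2)**2 = (-23*(1 - 3*(-23)) + 34**2)**2 = (-23*(1 + 69) + 1156)**2 = (-23*70 + 1156)**2 = (-1610 + 1156)**2 = (-454)**2 = 206116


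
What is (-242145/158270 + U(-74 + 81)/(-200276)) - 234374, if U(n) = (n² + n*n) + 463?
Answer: -742916122756397/3169768252 ≈ -2.3438e+5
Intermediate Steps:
U(n) = 463 + 2*n² (U(n) = (n² + n²) + 463 = 2*n² + 463 = 463 + 2*n²)
(-242145/158270 + U(-74 + 81)/(-200276)) - 234374 = (-242145/158270 + (463 + 2*(-74 + 81)²)/(-200276)) - 234374 = (-242145*1/158270 + (463 + 2*7²)*(-1/200276)) - 234374 = (-48429/31654 + (463 + 2*49)*(-1/200276)) - 234374 = (-48429/31654 + (463 + 98)*(-1/200276)) - 234374 = (-48429/31654 + 561*(-1/200276)) - 234374 = (-48429/31654 - 561/200276) - 234374 = -4858462149/3169768252 - 234374 = -742916122756397/3169768252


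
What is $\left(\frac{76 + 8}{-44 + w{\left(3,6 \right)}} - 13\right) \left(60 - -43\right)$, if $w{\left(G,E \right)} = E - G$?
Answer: $- \frac{63551}{41} \approx -1550.0$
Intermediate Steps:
$\left(\frac{76 + 8}{-44 + w{\left(3,6 \right)}} - 13\right) \left(60 - -43\right) = \left(\frac{76 + 8}{-44 + \left(6 - 3\right)} - 13\right) \left(60 - -43\right) = \left(\frac{84}{-44 + \left(6 - 3\right)} - 13\right) \left(60 + 43\right) = \left(\frac{84}{-44 + 3} - 13\right) 103 = \left(\frac{84}{-41} - 13\right) 103 = \left(84 \left(- \frac{1}{41}\right) - 13\right) 103 = \left(- \frac{84}{41} - 13\right) 103 = \left(- \frac{617}{41}\right) 103 = - \frac{63551}{41}$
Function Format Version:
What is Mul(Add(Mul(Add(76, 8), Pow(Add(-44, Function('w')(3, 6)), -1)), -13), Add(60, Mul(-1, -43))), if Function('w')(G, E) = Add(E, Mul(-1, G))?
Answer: Rational(-63551, 41) ≈ -1550.0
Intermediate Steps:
Mul(Add(Mul(Add(76, 8), Pow(Add(-44, Function('w')(3, 6)), -1)), -13), Add(60, Mul(-1, -43))) = Mul(Add(Mul(Add(76, 8), Pow(Add(-44, Add(6, Mul(-1, 3))), -1)), -13), Add(60, Mul(-1, -43))) = Mul(Add(Mul(84, Pow(Add(-44, Add(6, -3)), -1)), -13), Add(60, 43)) = Mul(Add(Mul(84, Pow(Add(-44, 3), -1)), -13), 103) = Mul(Add(Mul(84, Pow(-41, -1)), -13), 103) = Mul(Add(Mul(84, Rational(-1, 41)), -13), 103) = Mul(Add(Rational(-84, 41), -13), 103) = Mul(Rational(-617, 41), 103) = Rational(-63551, 41)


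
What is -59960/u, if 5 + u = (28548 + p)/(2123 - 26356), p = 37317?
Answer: 145301068/18703 ≈ 7768.9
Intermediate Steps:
u = -187030/24233 (u = -5 + (28548 + 37317)/(2123 - 26356) = -5 + 65865/(-24233) = -5 + 65865*(-1/24233) = -5 - 65865/24233 = -187030/24233 ≈ -7.7180)
-59960/u = -59960/(-187030/24233) = -59960*(-24233/187030) = 145301068/18703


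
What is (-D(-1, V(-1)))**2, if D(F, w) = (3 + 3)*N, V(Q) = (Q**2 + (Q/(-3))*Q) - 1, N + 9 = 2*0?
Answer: 2916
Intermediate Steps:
N = -9 (N = -9 + 2*0 = -9 + 0 = -9)
V(Q) = -1 + 2*Q**2/3 (V(Q) = (Q**2 + (Q*(-1/3))*Q) - 1 = (Q**2 + (-Q/3)*Q) - 1 = (Q**2 - Q**2/3) - 1 = 2*Q**2/3 - 1 = -1 + 2*Q**2/3)
D(F, w) = -54 (D(F, w) = (3 + 3)*(-9) = 6*(-9) = -54)
(-D(-1, V(-1)))**2 = (-1*(-54))**2 = 54**2 = 2916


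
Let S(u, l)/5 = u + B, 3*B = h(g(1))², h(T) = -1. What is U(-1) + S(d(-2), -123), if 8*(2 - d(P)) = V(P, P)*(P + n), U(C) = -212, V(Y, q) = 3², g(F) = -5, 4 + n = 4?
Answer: -2269/12 ≈ -189.08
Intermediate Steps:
n = 0 (n = -4 + 4 = 0)
V(Y, q) = 9
d(P) = 2 - 9*P/8 (d(P) = 2 - 9*(P + 0)/8 = 2 - 9*P/8)
B = ⅓ (B = (⅓)*(-1)² = (⅓)*1 = ⅓ ≈ 0.33333)
S(u, l) = 5/3 + 5*u (S(u, l) = 5*(u + ⅓) = 5*(⅓ + u) = 5/3 + 5*u)
U(-1) + S(d(-2), -123) = -212 + (5/3 + 5*(2 - 9/8*(-2))) = -212 + (5/3 + 5*(2 + 9/4)) = -212 + (5/3 + 5*(17/4)) = -212 + (5/3 + 85/4) = -212 + 275/12 = -2269/12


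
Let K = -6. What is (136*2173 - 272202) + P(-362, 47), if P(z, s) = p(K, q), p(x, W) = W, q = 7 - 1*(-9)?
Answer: 23342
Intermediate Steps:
q = 16 (q = 7 + 9 = 16)
P(z, s) = 16
(136*2173 - 272202) + P(-362, 47) = (136*2173 - 272202) + 16 = (295528 - 272202) + 16 = 23326 + 16 = 23342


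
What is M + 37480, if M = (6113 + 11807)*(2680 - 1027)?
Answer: 29659240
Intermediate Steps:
M = 29621760 (M = 17920*1653 = 29621760)
M + 37480 = 29621760 + 37480 = 29659240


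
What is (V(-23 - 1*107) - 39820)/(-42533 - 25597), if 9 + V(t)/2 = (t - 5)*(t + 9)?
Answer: 3584/34065 ≈ 0.10521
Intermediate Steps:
V(t) = -18 + 2*(-5 + t)*(9 + t) (V(t) = -18 + 2*((t - 5)*(t + 9)) = -18 + 2*((-5 + t)*(9 + t)) = -18 + 2*(-5 + t)*(9 + t))
(V(-23 - 1*107) - 39820)/(-42533 - 25597) = ((-108 + 2*(-23 - 1*107)² + 8*(-23 - 1*107)) - 39820)/(-42533 - 25597) = ((-108 + 2*(-23 - 107)² + 8*(-23 - 107)) - 39820)/(-68130) = ((-108 + 2*(-130)² + 8*(-130)) - 39820)*(-1/68130) = ((-108 + 2*16900 - 1040) - 39820)*(-1/68130) = ((-108 + 33800 - 1040) - 39820)*(-1/68130) = (32652 - 39820)*(-1/68130) = -7168*(-1/68130) = 3584/34065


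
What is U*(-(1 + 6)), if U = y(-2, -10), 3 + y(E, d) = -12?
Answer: 105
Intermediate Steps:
y(E, d) = -15 (y(E, d) = -3 - 12 = -15)
U = -15
U*(-(1 + 6)) = -(-15)*(1 + 6) = -(-15)*7 = -15*(-7) = 105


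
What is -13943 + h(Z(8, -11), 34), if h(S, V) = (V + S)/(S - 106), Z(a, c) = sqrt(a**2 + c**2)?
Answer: -154087882/11051 - 140*sqrt(185)/11051 ≈ -13944.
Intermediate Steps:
h(S, V) = (S + V)/(-106 + S)
-13943 + h(Z(8, -11), 34) = -13943 + (sqrt(8**2 + (-11)**2) + 34)/(-106 + sqrt(8**2 + (-11)**2)) = -13943 + (sqrt(64 + 121) + 34)/(-106 + sqrt(64 + 121)) = -13943 + (sqrt(185) + 34)/(-106 + sqrt(185)) = -13943 + (34 + sqrt(185))/(-106 + sqrt(185))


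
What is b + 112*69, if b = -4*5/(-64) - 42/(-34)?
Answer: 2102437/272 ≈ 7729.5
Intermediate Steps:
b = 421/272 (b = -20*(-1/64) - 42*(-1/34) = 5/16 + 21/17 = 421/272 ≈ 1.5478)
b + 112*69 = 421/272 + 112*69 = 421/272 + 7728 = 2102437/272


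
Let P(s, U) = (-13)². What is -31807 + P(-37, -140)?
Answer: -31638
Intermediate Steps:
P(s, U) = 169
-31807 + P(-37, -140) = -31807 + 169 = -31638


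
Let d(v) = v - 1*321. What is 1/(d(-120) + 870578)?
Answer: 1/870137 ≈ 1.1492e-6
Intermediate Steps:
d(v) = -321 + v (d(v) = v - 321 = -321 + v)
1/(d(-120) + 870578) = 1/((-321 - 120) + 870578) = 1/(-441 + 870578) = 1/870137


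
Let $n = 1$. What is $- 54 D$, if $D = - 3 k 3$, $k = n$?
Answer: $486$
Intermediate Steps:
$k = 1$
$D = -9$ ($D = \left(-3\right) 1 \cdot 3 = \left(-3\right) 3 = -9$)
$- 54 D = \left(-54\right) \left(-9\right) = 486$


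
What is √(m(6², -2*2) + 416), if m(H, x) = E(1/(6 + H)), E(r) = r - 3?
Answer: √728574/42 ≈ 20.323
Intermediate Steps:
E(r) = -3 + r
m(H, x) = -3 + 1/(6 + H)
√(m(6², -2*2) + 416) = √((-17 - 3*6²)/(6 + 6²) + 416) = √((-17 - 3*36)/(6 + 36) + 416) = √((-17 - 108)/42 + 416) = √((1/42)*(-125) + 416) = √(-125/42 + 416) = √(17347/42) = √728574/42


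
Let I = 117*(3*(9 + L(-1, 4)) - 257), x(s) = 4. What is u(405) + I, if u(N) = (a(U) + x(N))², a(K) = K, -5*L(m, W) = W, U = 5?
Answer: -135549/5 ≈ -27110.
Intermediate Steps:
L(m, W) = -W/5
u(N) = 81 (u(N) = (5 + 4)² = 9² = 81)
I = -135954/5 (I = 117*(3*(9 - ⅕*4) - 257) = 117*(3*(9 - ⅘) - 257) = 117*(3*(41/5) - 257) = 117*(123/5 - 257) = 117*(-1162/5) = -135954/5 ≈ -27191.)
u(405) + I = 81 - 135954/5 = -135549/5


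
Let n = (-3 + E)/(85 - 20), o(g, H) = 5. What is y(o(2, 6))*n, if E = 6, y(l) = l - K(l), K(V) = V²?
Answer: -12/13 ≈ -0.92308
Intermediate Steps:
y(l) = l - l²
n = 3/65 (n = (-3 + 6)/(85 - 20) = 3/65 ≈ 0.046154)
y(o(2, 6))*n = (5*(1 - 1*5))*(3/65) = (5*(1 - 5))*(3/65) = (5*(-4))*(3/65) = -20*3/65 = -12/13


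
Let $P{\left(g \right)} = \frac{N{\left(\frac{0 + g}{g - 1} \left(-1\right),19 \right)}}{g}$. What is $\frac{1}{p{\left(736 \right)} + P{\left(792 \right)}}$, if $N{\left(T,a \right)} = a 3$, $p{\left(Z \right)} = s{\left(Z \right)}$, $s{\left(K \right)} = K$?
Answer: $\frac{264}{194323} \approx 0.0013586$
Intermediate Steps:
$p{\left(Z \right)} = Z$
$N{\left(T,a \right)} = 3 a$
$P{\left(g \right)} = \frac{57}{g}$ ($P{\left(g \right)} = \frac{3 \cdot 19}{g} = \frac{57}{g}$)
$\frac{1}{p{\left(736 \right)} + P{\left(792 \right)}} = \frac{1}{736 + \frac{57}{792}} = \frac{1}{736 + 57 \cdot \frac{1}{792}} = \frac{1}{736 + \frac{19}{264}} = \frac{1}{\frac{194323}{264}} = \frac{264}{194323}$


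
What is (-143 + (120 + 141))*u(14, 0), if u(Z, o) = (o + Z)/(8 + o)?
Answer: 413/2 ≈ 206.50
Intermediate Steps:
u(Z, o) = (Z + o)/(8 + o)
(-143 + (120 + 141))*u(14, 0) = (-143 + (120 + 141))*((14 + 0)/(8 + 0)) = (-143 + 261)*(14/8) = 118*((1/8)*14) = 118*(7/4) = 413/2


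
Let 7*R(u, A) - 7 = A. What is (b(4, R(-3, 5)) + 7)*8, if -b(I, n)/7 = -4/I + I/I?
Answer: 56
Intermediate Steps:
R(u, A) = 1 + A/7
b(I, n) = -7 + 28/I (b(I, n) = -7*(-4/I + I/I) = -7*(-4/I + 1) = -7*(1 - 4/I) = -7 + 28/I)
(b(4, R(-3, 5)) + 7)*8 = ((-7 + 28/4) + 7)*8 = ((-7 + 28*(1/4)) + 7)*8 = ((-7 + 7) + 7)*8 = (0 + 7)*8 = 7*8 = 56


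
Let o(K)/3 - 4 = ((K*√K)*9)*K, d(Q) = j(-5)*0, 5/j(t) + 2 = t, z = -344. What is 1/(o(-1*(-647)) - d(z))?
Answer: -4/27550385298685653 + 1255827*√647/9183461766228551 ≈ 3.4784e-9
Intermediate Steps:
j(t) = 5/(-2 + t)
d(Q) = 0 (d(Q) = (5/(-2 - 5))*0 = (5/(-7))*0 = (5*(-⅐))*0 = -5/7*0 = 0)
o(K) = 12 + 27*K^(5/2) (o(K) = 12 + 3*(((K*√K)*9)*K) = 12 + 3*((K^(3/2)*9)*K) = 12 + 3*((9*K^(3/2))*K) = 12 + 3*(9*K^(5/2)) = 12 + 27*K^(5/2))
1/(o(-1*(-647)) - d(z)) = 1/((12 + 27*(-1*(-647))^(5/2)) - 1*0) = 1/((12 + 27*647^(5/2)) + 0) = 1/((12 + 27*(418609*√647)) + 0) = 1/((12 + 11302443*√647) + 0) = 1/(12 + 11302443*√647)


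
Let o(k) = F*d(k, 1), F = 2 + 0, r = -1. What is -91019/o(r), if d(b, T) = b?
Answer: 91019/2 ≈ 45510.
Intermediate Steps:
F = 2
o(k) = 2*k
-91019/o(r) = -91019/(2*(-1)) = -91019/(-2) = -91019*(-½) = 91019/2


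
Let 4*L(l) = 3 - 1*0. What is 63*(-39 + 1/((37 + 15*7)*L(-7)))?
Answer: -174405/71 ≈ -2456.4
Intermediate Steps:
L(l) = ¾ (L(l) = (3 - 1*0)/4 = (3 + 0)/4 = (¼)*3 = ¾)
63*(-39 + 1/((37 + 15*7)*L(-7))) = 63*(-39 + 1/((37 + 15*7)*(¾))) = 63*(-39 + (4/3)/(37 + 105)) = 63*(-39 + (4/3)/142) = 63*(-39 + (1/142)*(4/3)) = 63*(-39 + 2/213) = 63*(-8305/213) = -174405/71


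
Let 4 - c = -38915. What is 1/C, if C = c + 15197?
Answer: 1/54116 ≈ 1.8479e-5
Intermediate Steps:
c = 38919 (c = 4 - 1*(-38915) = 4 + 38915 = 38919)
C = 54116 (C = 38919 + 15197 = 54116)
1/C = 1/54116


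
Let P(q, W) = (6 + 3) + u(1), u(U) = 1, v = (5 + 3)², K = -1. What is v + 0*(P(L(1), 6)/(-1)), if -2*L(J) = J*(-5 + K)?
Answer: 64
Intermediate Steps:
v = 64 (v = 8² = 64)
L(J) = 3*J (L(J) = -J*(-5 - 1)/2 = -J*(-6)/2 = -(-3)*J = 3*J)
P(q, W) = 10 (P(q, W) = (6 + 3) + 1 = 9 + 1 = 10)
v + 0*(P(L(1), 6)/(-1)) = 64 + 0*(10/(-1)) = 64 + 0*(10*(-1)) = 64 + 0*(-10) = 64 + 0 = 64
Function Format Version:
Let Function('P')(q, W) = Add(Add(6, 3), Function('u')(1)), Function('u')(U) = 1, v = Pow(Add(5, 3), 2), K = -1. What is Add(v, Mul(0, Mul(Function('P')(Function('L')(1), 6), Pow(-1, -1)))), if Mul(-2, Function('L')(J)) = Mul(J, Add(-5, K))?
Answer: 64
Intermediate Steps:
v = 64 (v = Pow(8, 2) = 64)
Function('L')(J) = Mul(3, J) (Function('L')(J) = Mul(Rational(-1, 2), Mul(J, Add(-5, -1))) = Mul(Rational(-1, 2), Mul(J, -6)) = Mul(Rational(-1, 2), Mul(-6, J)) = Mul(3, J))
Function('P')(q, W) = 10 (Function('P')(q, W) = Add(Add(6, 3), 1) = Add(9, 1) = 10)
Add(v, Mul(0, Mul(Function('P')(Function('L')(1), 6), Pow(-1, -1)))) = Add(64, Mul(0, Mul(10, Pow(-1, -1)))) = Add(64, Mul(0, Mul(10, -1))) = Add(64, Mul(0, -10)) = Add(64, 0) = 64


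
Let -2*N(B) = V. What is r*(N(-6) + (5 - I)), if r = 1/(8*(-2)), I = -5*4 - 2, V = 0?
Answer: -27/16 ≈ -1.6875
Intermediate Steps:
N(B) = 0 (N(B) = -½*0 = 0)
I = -22 (I = -20 - 2 = -22)
r = -1/16 (r = 1/(-16) = -1/16 ≈ -0.062500)
r*(N(-6) + (5 - I)) = -(0 + (5 - 1*(-22)))/16 = -(0 + (5 + 22))/16 = -(0 + 27)/16 = -1/16*27 = -27/16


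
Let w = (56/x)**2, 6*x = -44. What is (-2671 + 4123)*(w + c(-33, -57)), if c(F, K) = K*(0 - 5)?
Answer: 498492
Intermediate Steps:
x = -22/3 (x = (1/6)*(-44) = -22/3 ≈ -7.3333)
c(F, K) = -5*K (c(F, K) = K*(-5) = -5*K)
w = 7056/121 (w = (56/(-22/3))**2 = (56*(-3/22))**2 = (-84/11)**2 = 7056/121 ≈ 58.314)
(-2671 + 4123)*(w + c(-33, -57)) = (-2671 + 4123)*(7056/121 - 5*(-57)) = 1452*(7056/121 + 285) = 1452*(41541/121) = 498492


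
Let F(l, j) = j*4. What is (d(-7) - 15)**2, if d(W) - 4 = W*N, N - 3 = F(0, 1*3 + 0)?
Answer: 13456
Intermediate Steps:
F(l, j) = 4*j
N = 15 (N = 3 + 4*(1*3 + 0) = 3 + 4*(3 + 0) = 3 + 4*3 = 3 + 12 = 15)
d(W) = 4 + 15*W (d(W) = 4 + W*15 = 4 + 15*W)
(d(-7) - 15)**2 = ((4 + 15*(-7)) - 15)**2 = ((4 - 105) - 15)**2 = (-101 - 15)**2 = (-116)**2 = 13456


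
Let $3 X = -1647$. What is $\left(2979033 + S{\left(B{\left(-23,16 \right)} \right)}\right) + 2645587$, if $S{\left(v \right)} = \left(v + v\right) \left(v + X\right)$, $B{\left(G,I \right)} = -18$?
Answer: $5645032$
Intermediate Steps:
$X = -549$ ($X = \frac{1}{3} \left(-1647\right) = -549$)
$S{\left(v \right)} = 2 v \left(-549 + v\right)$ ($S{\left(v \right)} = \left(v + v\right) \left(v - 549\right) = 2 v \left(-549 + v\right)$)
$\left(2979033 + S{\left(B{\left(-23,16 \right)} \right)}\right) + 2645587 = \left(2979033 + 2 \left(-18\right) \left(-549 - 18\right)\right) + 2645587 = \left(2979033 + 2 \left(-18\right) \left(-567\right)\right) + 2645587 = \left(2979033 + 20412\right) + 2645587 = 2999445 + 2645587 = 5645032$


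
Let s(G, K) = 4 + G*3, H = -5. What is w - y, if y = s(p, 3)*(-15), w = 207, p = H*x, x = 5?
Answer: -858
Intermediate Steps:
p = -25 (p = -5*5 = -25)
s(G, K) = 4 + 3*G
y = 1065 (y = (4 + 3*(-25))*(-15) = (4 - 75)*(-15) = -71*(-15) = 1065)
w - y = 207 - 1*1065 = 207 - 1065 = -858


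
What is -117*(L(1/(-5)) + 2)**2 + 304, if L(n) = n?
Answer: -1877/25 ≈ -75.080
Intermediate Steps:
-117*(L(1/(-5)) + 2)**2 + 304 = -117*(1/(-5) + 2)**2 + 304 = -117*(1*(-1/5) + 2)**2 + 304 = -117*(-1/5 + 2)**2 + 304 = -117*(9/5)**2 + 304 = -117*81/25 + 304 = -9477/25 + 304 = -1877/25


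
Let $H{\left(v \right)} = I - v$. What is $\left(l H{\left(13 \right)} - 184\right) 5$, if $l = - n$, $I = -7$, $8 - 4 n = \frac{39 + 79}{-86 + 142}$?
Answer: $- \frac{21635}{28} \approx -772.68$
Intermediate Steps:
$n = \frac{165}{112}$ ($n = 2 - \frac{\left(39 + 79\right) \frac{1}{-86 + 142}}{4} = 2 - \frac{118 \cdot \frac{1}{56}}{4} = 2 - \frac{59}{112} = \frac{165}{112} \approx 1.4732$)
$l = - \frac{165}{112}$ ($l = \left(-1\right) \frac{165}{112} = - \frac{165}{112} \approx -1.4732$)
$H{\left(v \right)} = -7 - v$
$\left(l H{\left(13 \right)} - 184\right) 5 = \left(- \frac{165 \left(-7 - 13\right)}{112} - 184\right) 5 = \left(\left(- \frac{165}{112}\right) \left(-20\right) - 184\right) 5 = \left(\frac{825}{28} - 184\right) 5 = \left(- \frac{4327}{28}\right) 5 = - \frac{21635}{28}$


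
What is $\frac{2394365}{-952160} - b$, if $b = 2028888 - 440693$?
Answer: $- \frac{302443629113}{190432} \approx -1.5882 \cdot 10^{6}$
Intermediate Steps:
$b = 1588195$
$\frac{2394365}{-952160} - b = \frac{2394365}{-952160} - 1588195 = 2394365 \left(- \frac{1}{952160}\right) - 1588195 = - \frac{478873}{190432} - 1588195 = - \frac{302443629113}{190432}$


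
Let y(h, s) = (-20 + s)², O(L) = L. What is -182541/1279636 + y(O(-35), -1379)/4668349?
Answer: 1652339764027/5973787440964 ≈ 0.27660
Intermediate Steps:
-182541/1279636 + y(O(-35), -1379)/4668349 = -182541/1279636 + (-20 - 1379)²/4668349 = -182541*1/1279636 + (-1399)²*(1/4668349) = -182541/1279636 + 1957201*(1/4668349) = -182541/1279636 + 1957201/4668349 = 1652339764027/5973787440964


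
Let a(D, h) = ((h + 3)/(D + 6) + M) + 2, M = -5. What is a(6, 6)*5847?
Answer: -52623/4 ≈ -13156.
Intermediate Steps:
a(D, h) = -3 + (3 + h)/(6 + D) (a(D, h) = ((h + 3)/(D + 6) - 5) + 2 = ((3 + h)/(6 + D) - 5) + 2 = (-5 + (3 + h)/(6 + D)) + 2 = -3 + (3 + h)/(6 + D))
a(6, 6)*5847 = ((-15 + 6 - 3*6)/(6 + 6))*5847 = ((-15 + 6 - 18)/12)*5847 = ((1/12)*(-27))*5847 = -9/4*5847 = -52623/4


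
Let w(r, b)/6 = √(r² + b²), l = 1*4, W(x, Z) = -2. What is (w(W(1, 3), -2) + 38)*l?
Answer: 152 + 48*√2 ≈ 219.88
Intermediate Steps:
l = 4
w(r, b) = 6*√(b² + r²) (w(r, b) = 6*√(r² + b²) = 6*√(b² + r²))
(w(W(1, 3), -2) + 38)*l = (6*√((-2)² + (-2)²) + 38)*4 = (6*√(4 + 4) + 38)*4 = (6*√8 + 38)*4 = (6*(2*√2) + 38)*4 = (12*√2 + 38)*4 = (38 + 12*√2)*4 = 152 + 48*√2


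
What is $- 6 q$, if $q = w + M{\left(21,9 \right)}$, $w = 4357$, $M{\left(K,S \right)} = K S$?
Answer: $-27276$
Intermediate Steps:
$q = 4546$ ($q = 4357 + 21 \cdot 9 = 4357 + 189 = 4546$)
$- 6 q = \left(-6\right) 4546 = -27276$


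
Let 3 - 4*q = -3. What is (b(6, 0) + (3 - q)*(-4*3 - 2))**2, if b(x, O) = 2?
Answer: 361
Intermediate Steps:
q = 3/2 (q = 3/4 - 1/4*(-3) = 3/4 + 3/4 = 3/2 ≈ 1.5000)
(b(6, 0) + (3 - q)*(-4*3 - 2))**2 = (2 + (3 - 1*3/2)*(-4*3 - 2))**2 = (2 + (3 - 3/2)*(-12 - 2))**2 = (2 + (3/2)*(-14))**2 = (2 - 21)**2 = (-19)**2 = 361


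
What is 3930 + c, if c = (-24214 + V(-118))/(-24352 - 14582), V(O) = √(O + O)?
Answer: 76517417/19467 - I*√59/19467 ≈ 3930.6 - 0.00039457*I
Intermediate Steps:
V(O) = √2*√O (V(O) = √(2*O) = √2*√O)
c = 12107/19467 - I*√59/19467 (c = (-24214 + √2*√(-118))/(-24352 - 14582) = (-24214 + √2*(I*√118))/(-38934) = (-24214 + 2*I*√59)*(-1/38934) = 12107/19467 - I*√59/19467 ≈ 0.62192 - 0.00039457*I)
3930 + c = 3930 + (12107/19467 - I*√59/19467) = 76517417/19467 - I*√59/19467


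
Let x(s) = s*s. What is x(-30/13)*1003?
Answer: 902700/169 ≈ 5341.4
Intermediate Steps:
x(s) = s²
x(-30/13)*1003 = (-30/13)²*1003 = (900/169)*1003 = 902700/169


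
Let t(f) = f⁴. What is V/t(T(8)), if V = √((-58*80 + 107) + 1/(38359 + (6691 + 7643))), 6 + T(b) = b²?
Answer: I*√3146527823006/298150061864 ≈ 5.9495e-6*I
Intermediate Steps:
T(b) = -6 + b²
V = 2*I*√3146527823006/52693 (V = √((-4640 + 107) + 1/(38359 + 14334)) = √(-4533 + 1/52693) = √(-238857368/52693) = 2*I*√3146527823006/52693 ≈ 67.328*I)
V/t(T(8)) = (2*I*√3146527823006/52693)/((-6 + 8²)⁴) = (2*I*√3146527823006/52693)/((-6 + 64)⁴) = (2*I*√3146527823006/52693)/(58⁴) = (2*I*√3146527823006/52693)/11316496 = (2*I*√3146527823006/52693)*(1/11316496) = I*√3146527823006/298150061864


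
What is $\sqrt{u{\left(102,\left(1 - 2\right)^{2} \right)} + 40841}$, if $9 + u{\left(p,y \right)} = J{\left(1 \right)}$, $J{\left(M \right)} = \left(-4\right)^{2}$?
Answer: $4 \sqrt{2553} \approx 202.11$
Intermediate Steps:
$J{\left(M \right)} = 16$
$u{\left(p,y \right)} = 7$ ($u{\left(p,y \right)} = -9 + 16 = 7$)
$\sqrt{u{\left(102,\left(1 - 2\right)^{2} \right)} + 40841} = \sqrt{7 + 40841} = \sqrt{40848} = 4 \sqrt{2553}$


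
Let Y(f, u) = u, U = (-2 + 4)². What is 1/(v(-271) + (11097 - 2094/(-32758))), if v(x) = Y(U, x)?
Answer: 16379/177320101 ≈ 9.2370e-5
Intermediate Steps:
U = 4 (U = 2² = 4)
v(x) = x
1/(v(-271) + (11097 - 2094/(-32758))) = 1/(-271 + (11097 - 2094/(-32758))) = 1/(-271 + (11097 - 2094*(-1)/32758)) = 1/(-271 + (11097 - 1*(-1047/16379))) = 1/(-271 + (11097 + 1047/16379)) = 1/(-271 + 181758810/16379) = 1/(177320101/16379) = 16379/177320101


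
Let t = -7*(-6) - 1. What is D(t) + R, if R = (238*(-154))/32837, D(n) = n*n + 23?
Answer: 7988228/4691 ≈ 1702.9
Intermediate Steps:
t = 41 (t = 42 - 1 = 41)
D(n) = 23 + n**2 (D(n) = n**2 + 23 = 23 + n**2)
R = -5236/4691 (R = -36652*1/32837 = -5236/4691 ≈ -1.1162)
D(t) + R = (23 + 41**2) - 5236/4691 = (23 + 1681) - 5236/4691 = 1704 - 5236/4691 = 7988228/4691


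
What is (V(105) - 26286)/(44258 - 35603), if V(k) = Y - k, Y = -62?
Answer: -26453/8655 ≈ -3.0564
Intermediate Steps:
V(k) = -62 - k
(V(105) - 26286)/(44258 - 35603) = ((-62 - 1*105) - 26286)/(44258 - 35603) = ((-62 - 105) - 26286)/8655 = (-167 - 26286)*(1/8655) = -26453*1/8655 = -26453/8655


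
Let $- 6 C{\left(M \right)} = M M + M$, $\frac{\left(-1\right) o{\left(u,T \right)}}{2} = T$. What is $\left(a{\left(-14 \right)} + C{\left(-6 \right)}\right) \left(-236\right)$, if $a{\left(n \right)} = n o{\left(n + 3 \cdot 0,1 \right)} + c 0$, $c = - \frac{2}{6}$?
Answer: $-5428$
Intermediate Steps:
$o{\left(u,T \right)} = - 2 T$
$c = - \frac{1}{3}$ ($c = \left(-2\right) \frac{1}{6} = - \frac{1}{3} \approx -0.33333$)
$a{\left(n \right)} = - 2 n$ ($a{\left(n \right)} = n \left(\left(-2\right) 1\right) - 0 = n \left(-2\right) + 0 = - 2 n + 0 = - 2 n$)
$C{\left(M \right)} = - \frac{M}{6} - \frac{M^{2}}{6}$ ($C{\left(M \right)} = - \frac{M M + M}{6} = - \frac{M^{2} + M}{6} = - \frac{M + M^{2}}{6} = - \frac{M}{6} - \frac{M^{2}}{6}$)
$\left(a{\left(-14 \right)} + C{\left(-6 \right)}\right) \left(-236\right) = \left(\left(-2\right) \left(-14\right) - - (1 - 6)\right) \left(-236\right) = \left(28 - \left(-1\right) \left(-5\right)\right) \left(-236\right) = \left(28 - 5\right) \left(-236\right) = 23 \left(-236\right) = -5428$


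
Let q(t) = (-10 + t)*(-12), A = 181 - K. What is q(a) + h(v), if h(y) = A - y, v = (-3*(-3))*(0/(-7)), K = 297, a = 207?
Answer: -2480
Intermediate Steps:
A = -116 (A = 181 - 1*297 = 181 - 297 = -116)
q(t) = 120 - 12*t
v = 0 (v = 9*(0*(-⅐)) = 9*0 = 0)
h(y) = -116 - y
q(a) + h(v) = (120 - 12*207) + (-116 - 1*0) = (120 - 2484) + (-116 + 0) = -2364 - 116 = -2480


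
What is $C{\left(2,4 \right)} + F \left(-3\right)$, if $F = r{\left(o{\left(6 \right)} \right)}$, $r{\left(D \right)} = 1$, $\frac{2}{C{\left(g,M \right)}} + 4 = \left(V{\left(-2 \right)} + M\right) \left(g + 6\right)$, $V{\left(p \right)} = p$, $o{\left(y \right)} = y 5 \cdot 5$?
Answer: $- \frac{17}{6} \approx -2.8333$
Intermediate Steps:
$o{\left(y \right)} = 25 y$ ($o{\left(y \right)} = 5 y 5 = 25 y$)
$C{\left(g,M \right)} = \frac{2}{-4 + \left(-2 + M\right) \left(6 + g\right)}$ ($C{\left(g,M \right)} = \frac{2}{-4 + \left(-2 + M\right) \left(g + 6\right)} = \frac{2}{-4 + \left(-2 + M\right) \left(6 + g\right)}$)
$F = 1$
$C{\left(2,4 \right)} + F \left(-3\right) = \frac{2}{-16 - 4 + 6 \cdot 4 + 4 \cdot 2} + 1 \left(-3\right) = \frac{2}{-16 - 4 + 24 + 8} - 3 = \frac{2}{12} - 3 = 2 \cdot \frac{1}{12} - 3 = \frac{1}{6} - 3 = - \frac{17}{6}$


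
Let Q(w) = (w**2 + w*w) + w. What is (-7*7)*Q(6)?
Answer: -3822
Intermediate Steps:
Q(w) = w + 2*w**2 (Q(w) = (w**2 + w**2) + w = 2*w**2 + w = w + 2*w**2)
(-7*7)*Q(6) = (-7*7)*(6*(1 + 2*6)) = -294*(1 + 12) = -294*13 = -49*78 = -3822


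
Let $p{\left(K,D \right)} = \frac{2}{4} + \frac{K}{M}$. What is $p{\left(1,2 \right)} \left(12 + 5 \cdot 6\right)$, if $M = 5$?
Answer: $\frac{147}{5} \approx 29.4$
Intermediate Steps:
$p{\left(K,D \right)} = \frac{1}{2} + \frac{K}{5}$ ($p{\left(K,D \right)} = \frac{2}{4} + \frac{K}{5} = 2 \cdot \frac{1}{4} + K \frac{1}{5} = \frac{1}{2} + \frac{K}{5}$)
$p{\left(1,2 \right)} \left(12 + 5 \cdot 6\right) = \left(\frac{1}{2} + \frac{1}{5} \cdot 1\right) \left(12 + 5 \cdot 6\right) = \left(\frac{1}{2} + \frac{1}{5}\right) \left(12 + 30\right) = \frac{7}{10} \cdot 42 = \frac{147}{5}$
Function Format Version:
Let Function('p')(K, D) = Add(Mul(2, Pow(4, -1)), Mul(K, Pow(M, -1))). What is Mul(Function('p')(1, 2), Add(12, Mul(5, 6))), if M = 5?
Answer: Rational(147, 5) ≈ 29.400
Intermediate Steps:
Function('p')(K, D) = Add(Rational(1, 2), Mul(Rational(1, 5), K)) (Function('p')(K, D) = Add(Mul(2, Pow(4, -1)), Mul(K, Pow(5, -1))) = Add(Mul(2, Rational(1, 4)), Mul(K, Rational(1, 5))) = Add(Rational(1, 2), Mul(Rational(1, 5), K)))
Mul(Function('p')(1, 2), Add(12, Mul(5, 6))) = Mul(Add(Rational(1, 2), Mul(Rational(1, 5), 1)), Add(12, Mul(5, 6))) = Mul(Add(Rational(1, 2), Rational(1, 5)), Add(12, 30)) = Mul(Rational(7, 10), 42) = Rational(147, 5)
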